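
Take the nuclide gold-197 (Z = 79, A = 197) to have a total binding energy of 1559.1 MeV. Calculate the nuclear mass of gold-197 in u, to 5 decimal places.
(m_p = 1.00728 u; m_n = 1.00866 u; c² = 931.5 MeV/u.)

196.92325 u

Mass defect = 1559.1 MeV / (931.5 MeV/u) = 1.6737520 u
Constituent mass = 79(1.00728) + 118(1.00866) = 198.59700 u
Nuclear mass = 198.59700 − 1.6737520 = 196.9232480 u ≈ 196.92325 u (to 5 decimal places)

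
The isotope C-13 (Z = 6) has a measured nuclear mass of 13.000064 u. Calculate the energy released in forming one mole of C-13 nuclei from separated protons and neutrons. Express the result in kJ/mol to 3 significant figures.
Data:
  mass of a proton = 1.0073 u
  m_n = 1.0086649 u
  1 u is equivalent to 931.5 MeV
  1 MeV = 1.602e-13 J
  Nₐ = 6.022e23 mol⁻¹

9.38e+09 kJ/mol

The nucleus contains 6 protons and 13 − 6 = 7 neutrons.
Σm = 6·m_p + 7·m_n = 6.0438 + 7.0606543 = 13.1044543 u
The mass defect is 13.1044543 − 13.000064 = 0.1043903 u.
Converting to energy: 0.1043903 u × 931.5 MeV/u = 97.2396 MeV
Per nucleus in joules: 97.2396 MeV × 1.602e-13 J/MeV = 1.5578e-11 J
Per mole: 1.5578e-11 J × 6.022e23 mol⁻¹ = 9.3811e+12 J/mol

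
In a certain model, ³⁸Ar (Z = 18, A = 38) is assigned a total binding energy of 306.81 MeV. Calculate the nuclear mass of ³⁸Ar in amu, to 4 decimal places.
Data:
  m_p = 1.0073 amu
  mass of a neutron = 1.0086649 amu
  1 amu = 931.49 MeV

Mass defect = 306.81 MeV / (931.49 MeV/amu) = 0.329376 amu
Constituent mass = 18(1.0073) + 20(1.0086649) = 38.3046980 amu
Nuclear mass = 38.3046980 − 0.329376 = 37.9753220 amu ≈ 37.9753 amu (to 4 decimal places)

37.9753 amu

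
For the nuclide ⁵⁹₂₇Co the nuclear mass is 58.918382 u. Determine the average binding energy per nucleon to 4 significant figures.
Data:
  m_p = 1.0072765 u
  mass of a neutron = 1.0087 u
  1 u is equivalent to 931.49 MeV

Mass of separated nucleons = 27(1.0072765) + 32(1.0087) = 27.1964655 + 32.2784 = 59.4748655 u
Δm = 59.4748655 − 58.918382 = 0.5564835 u
Converting to energy: 0.5564835 u × 931.49 MeV/u = 518.359 MeV
Per nucleon: 518.359 / 59 = 8.786 MeV

8.786 MeV/nucleon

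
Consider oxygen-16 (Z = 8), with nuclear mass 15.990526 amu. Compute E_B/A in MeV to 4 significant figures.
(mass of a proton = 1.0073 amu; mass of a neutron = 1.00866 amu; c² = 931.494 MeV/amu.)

7.985 MeV/nucleon

The nucleus contains 8 protons and 16 − 8 = 8 neutrons.
Σm = 8·m_p + 8·m_n = 8.0584 + 8.06928 = 16.12768 amu
The mass defect is 16.12768 − 15.990526 = 0.137154 amu.
E_B = 0.137154 × 931.494 = 127.758 MeV
BE/A = 127.758 MeV / 16 = 7.985 MeV/nucleon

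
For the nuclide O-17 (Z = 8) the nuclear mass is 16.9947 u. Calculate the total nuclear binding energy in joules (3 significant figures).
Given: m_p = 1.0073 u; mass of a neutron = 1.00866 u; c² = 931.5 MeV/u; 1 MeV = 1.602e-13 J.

2.11e-11 J

Z = 8, so N = A − Z = 17 − 8 = 9.
Mass of separated nucleons = 8(1.0073) + 9(1.00866) = 8.0584 + 9.07794 = 17.13634 u
Mass defect Δm = 17.13634 − 16.9947 = 0.14164 u
Binding energy = Δm·c² = 0.14164 × 931.5 MeV/u = 131.938 MeV
In joules: 131.938 MeV × 1.602e-13 J/MeV = 2.1136e-11 J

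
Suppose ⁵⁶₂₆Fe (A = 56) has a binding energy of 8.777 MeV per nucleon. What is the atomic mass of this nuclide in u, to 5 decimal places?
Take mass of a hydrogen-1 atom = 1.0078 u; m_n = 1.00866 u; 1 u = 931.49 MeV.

55.93494 u

Total binding energy = 56 × 8.777 = 491.512 MeV
Mass defect = 491.512 MeV / (931.49 MeV/u) = 0.5276621 u
Constituent mass = 26(1.0078) + 30(1.00866) = 56.46260 u
Atomic mass = 56.46260 − 0.5276621 = 55.9349379 u ≈ 55.93494 u (to 5 decimal places)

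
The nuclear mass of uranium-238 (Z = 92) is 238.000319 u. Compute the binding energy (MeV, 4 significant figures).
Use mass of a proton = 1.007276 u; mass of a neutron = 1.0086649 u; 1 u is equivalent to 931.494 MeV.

Z = 92, so N = A − Z = 238 − 92 = 146.
Total constituent mass: 92 × 1.007276 + 146 × 1.0086649 = 239.9344674 u
Mass defect Δm = 239.9344674 − 238.000319 = 1.9341484 u
Converting to energy: 1.9341484 u × 931.494 MeV/u = 1801.65 MeV

1802 MeV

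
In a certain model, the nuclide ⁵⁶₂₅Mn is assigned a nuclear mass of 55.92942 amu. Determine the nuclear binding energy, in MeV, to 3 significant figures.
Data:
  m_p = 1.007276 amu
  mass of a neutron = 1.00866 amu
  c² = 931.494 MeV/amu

Mass of separated nucleons = 25(1.007276) + 31(1.00866) = 25.181900 + 31.26846 = 56.450360 amu
Δm = 56.450360 − 55.92942 = 0.520940 amu
E_B = 0.520940 × 931.494 = 485.252 MeV

485 MeV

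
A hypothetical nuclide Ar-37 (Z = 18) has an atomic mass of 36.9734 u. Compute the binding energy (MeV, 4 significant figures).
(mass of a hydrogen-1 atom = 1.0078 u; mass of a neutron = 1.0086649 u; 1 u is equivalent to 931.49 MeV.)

308.9 MeV

Total constituent mass: 18 × 1.0078 + 19 × 1.0086649 = 37.3050331 u
Mass defect Δm = 37.3050331 − 36.9734 = 0.3316331 u
E_B = 0.3316331 × 931.49 = 308.913 MeV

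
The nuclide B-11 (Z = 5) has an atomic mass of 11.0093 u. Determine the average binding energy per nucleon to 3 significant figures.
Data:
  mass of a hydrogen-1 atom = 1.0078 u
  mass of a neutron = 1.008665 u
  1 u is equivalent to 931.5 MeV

6.92 MeV/nucleon

The nucleus contains 5 protons and 11 − 5 = 6 neutrons.
Σm = 5·m(¹H) + 6·m_n = 5.0390 + 6.051990 = 11.090990 u
Δm = 11.090990 − 11.0093 = 0.081690 u
Binding energy = Δm·c² = 0.081690 × 931.5 MeV/u = 76.0942 MeV
Per nucleon: 76.0942 / 11 = 6.918 MeV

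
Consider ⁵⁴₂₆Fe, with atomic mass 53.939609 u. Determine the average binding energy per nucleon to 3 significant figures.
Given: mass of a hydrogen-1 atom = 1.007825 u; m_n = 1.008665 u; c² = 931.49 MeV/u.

8.74 MeV/nucleon

Z = 26, so N = A − Z = 54 − 26 = 28.
Total constituent mass: 26 × 1.007825 + 28 × 1.008665 = 54.446070 u
Mass defect Δm = 54.446070 − 53.939609 = 0.506461 u
Binding energy = Δm·c² = 0.506461 × 931.49 MeV/u = 471.763 MeV
BE/A = 471.763 MeV / 54 = 8.736 MeV/nucleon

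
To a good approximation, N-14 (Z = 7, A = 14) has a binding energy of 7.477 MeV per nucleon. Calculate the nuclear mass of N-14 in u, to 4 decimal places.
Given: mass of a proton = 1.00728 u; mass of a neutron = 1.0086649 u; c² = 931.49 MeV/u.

13.9992 u

Total binding energy = 14 × 7.477 = 104.678 MeV
Mass defect = 104.678 MeV / (931.49 MeV/u) = 0.112377 u
Constituent mass = 7(1.00728) + 7(1.0086649) = 14.1116143 u
Nuclear mass = 14.1116143 − 0.112377 = 13.9992373 u ≈ 13.9992 u (to 4 decimal places)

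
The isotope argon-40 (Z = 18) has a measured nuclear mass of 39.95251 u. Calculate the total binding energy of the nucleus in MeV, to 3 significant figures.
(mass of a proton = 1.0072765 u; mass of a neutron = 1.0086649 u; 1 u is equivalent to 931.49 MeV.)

344 MeV

Mass of separated nucleons = 18(1.0072765) + 22(1.0086649) = 18.1309770 + 22.1906278 = 40.3216048 u
Δm = 40.3216048 − 39.95251 = 0.3690948 u
Binding energy = Δm·c² = 0.3690948 × 931.49 MeV/u = 343.808 MeV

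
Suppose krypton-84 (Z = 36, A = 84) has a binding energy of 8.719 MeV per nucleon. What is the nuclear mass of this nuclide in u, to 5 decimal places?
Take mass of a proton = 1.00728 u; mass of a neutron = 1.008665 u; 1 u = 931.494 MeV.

Total binding energy = 84 × 8.719 = 732.396 MeV
Mass defect = 732.396 MeV / (931.494 MeV/u) = 0.7862595 u
Constituent mass = 36(1.00728) + 48(1.008665) = 84.678000 u
Nuclear mass = 84.678000 − 0.7862595 = 83.8917405 u ≈ 83.89174 u (to 5 decimal places)

83.89174 u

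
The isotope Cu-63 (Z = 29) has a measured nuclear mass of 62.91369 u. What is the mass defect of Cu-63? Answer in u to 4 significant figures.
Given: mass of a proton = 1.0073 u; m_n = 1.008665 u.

Total constituent mass: 29 × 1.0073 + 34 × 1.008665 = 63.506310 u
Mass defect Δm = 63.506310 − 62.91369 = 0.592620 u

0.5926 u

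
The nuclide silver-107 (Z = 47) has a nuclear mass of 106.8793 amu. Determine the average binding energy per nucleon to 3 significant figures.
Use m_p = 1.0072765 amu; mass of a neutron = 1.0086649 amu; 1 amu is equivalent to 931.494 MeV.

With 47 protons and 60 neutrons (A = 107):
Σm = 47·m_p + 60·m_n = 47.3419955 + 60.5198940 = 107.8618895 amu
Δm = 107.8618895 − 106.8793 = 0.9825895 amu
Binding energy = Δm·c² = 0.9825895 × 931.494 MeV/amu = 915.276 MeV
Dividing by A = 107 gives 8.554 MeV per nucleon.

8.55 MeV/nucleon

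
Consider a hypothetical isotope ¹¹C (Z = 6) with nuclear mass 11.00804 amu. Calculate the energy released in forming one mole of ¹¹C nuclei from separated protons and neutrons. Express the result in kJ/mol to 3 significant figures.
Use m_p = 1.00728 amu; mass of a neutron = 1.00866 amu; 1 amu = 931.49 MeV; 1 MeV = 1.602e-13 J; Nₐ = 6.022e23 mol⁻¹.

Z = 6, so N = A − Z = 11 − 6 = 5.
Σm = 6·m_p + 5·m_n = 6.04368 + 5.04330 = 11.08698 amu
The mass defect is 11.08698 − 11.00804 = 0.07894 amu.
E_B = 0.07894 × 931.49 = 73.5318 MeV
Per nucleus in joules: 73.5318 MeV × 1.602e-13 J/MeV = 1.1780e-11 J
Per mole: 1.1780e-11 J × 6.022e23 mol⁻¹ = 7.0939e+12 J/mol

7.09e+09 kJ/mol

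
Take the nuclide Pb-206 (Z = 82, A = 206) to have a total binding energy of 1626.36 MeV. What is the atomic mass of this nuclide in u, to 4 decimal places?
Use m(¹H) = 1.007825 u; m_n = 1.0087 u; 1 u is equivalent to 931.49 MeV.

205.9745 u

Mass defect = 1626.36 MeV / (931.49 MeV/u) = 1.745977 u
Constituent mass = 82(1.007825) + 124(1.0087) = 207.720450 u
Atomic mass = 207.720450 − 1.745977 = 205.974473 u ≈ 205.9745 u (to 4 decimal places)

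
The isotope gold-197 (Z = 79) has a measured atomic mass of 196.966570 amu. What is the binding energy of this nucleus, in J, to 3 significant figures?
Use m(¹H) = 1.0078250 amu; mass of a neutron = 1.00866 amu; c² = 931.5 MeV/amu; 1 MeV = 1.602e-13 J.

2.50e-10 J

With 79 protons and 118 neutrons (A = 197):
Mass of separated nucleons = 79(1.0078250) + 118(1.00866) = 79.6181750 + 119.02188 = 198.6400550 amu
Δm = 198.6400550 − 196.966570 = 1.6734850 amu
E_B = 1.6734850 × 931.5 = 1558.85 MeV
In joules: 1558.85 MeV × 1.602e-13 J/MeV = 2.4973e-10 J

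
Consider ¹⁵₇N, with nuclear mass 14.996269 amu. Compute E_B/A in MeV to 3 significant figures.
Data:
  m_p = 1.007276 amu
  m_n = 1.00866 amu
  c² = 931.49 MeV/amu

7.70 MeV/nucleon

Total constituent mass: 7 × 1.007276 + 8 × 1.00866 = 15.120212 amu
The mass defect is 15.120212 − 14.996269 = 0.123943 amu.
Converting to energy: 0.123943 amu × 931.49 MeV/amu = 115.452 MeV
Dividing by A = 15 gives 7.697 MeV per nucleon.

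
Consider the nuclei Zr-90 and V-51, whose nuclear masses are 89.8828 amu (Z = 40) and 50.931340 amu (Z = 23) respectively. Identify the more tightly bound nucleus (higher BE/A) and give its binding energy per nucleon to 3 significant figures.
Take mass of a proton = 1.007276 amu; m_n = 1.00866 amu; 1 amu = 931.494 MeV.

V-51; 8.74 MeV/nucleon

Zr-90: Σm = 40(1.007276) + 50(1.00866) = 90.724040 amu; Δm = 0.841240 amu; E_B = 783.61 MeV; E_B/A = 8.707 MeV
V-51: Σm = 23(1.007276) + 28(1.00866) = 51.409828 amu; Δm = 0.478488 amu; E_B = 445.71 MeV; E_B/A = 8.739 MeV
V-51 has the higher binding energy per nucleon, so it is the more tightly bound nucleus.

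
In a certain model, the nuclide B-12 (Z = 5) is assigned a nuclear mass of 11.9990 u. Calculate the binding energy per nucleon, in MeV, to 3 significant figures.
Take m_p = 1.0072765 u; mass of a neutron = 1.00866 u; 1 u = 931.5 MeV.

7.61 MeV/nucleon

Total constituent mass: 5 × 1.0072765 + 7 × 1.00866 = 12.0970025 u
The mass defect is 12.0970025 − 11.9990 = 0.0980025 u.
Converting to energy: 0.0980025 u × 931.5 MeV/u = 91.2893 MeV
Per nucleon: 91.2893 / 12 = 7.607 MeV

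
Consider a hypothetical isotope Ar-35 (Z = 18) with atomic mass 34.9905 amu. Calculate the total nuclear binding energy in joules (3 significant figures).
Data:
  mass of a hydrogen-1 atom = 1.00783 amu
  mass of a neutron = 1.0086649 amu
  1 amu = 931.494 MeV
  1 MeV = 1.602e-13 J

4.44e-11 J

With 18 protons and 17 neutrons (A = 35):
Mass of separated nucleons = 18(1.00783) + 17(1.0086649) = 18.14094 + 17.1473033 = 35.2882433 amu
Δm = 35.2882433 − 34.9905 = 0.2977433 amu
Converting to energy: 0.2977433 amu × 931.494 MeV/amu = 277.346 MeV
In joules: 277.346 MeV × 1.602e-13 J/MeV = 4.4431e-11 J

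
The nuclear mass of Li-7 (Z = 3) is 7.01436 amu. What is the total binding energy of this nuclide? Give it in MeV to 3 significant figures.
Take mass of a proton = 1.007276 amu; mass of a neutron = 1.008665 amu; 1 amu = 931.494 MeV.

39.2 MeV

With 3 protons and 4 neutrons (A = 7):
Total constituent mass: 3 × 1.007276 + 4 × 1.008665 = 7.056488 amu
Δm = 7.056488 − 7.01436 = 0.042128 amu
Converting to energy: 0.042128 amu × 931.494 MeV/amu = 39.2420 MeV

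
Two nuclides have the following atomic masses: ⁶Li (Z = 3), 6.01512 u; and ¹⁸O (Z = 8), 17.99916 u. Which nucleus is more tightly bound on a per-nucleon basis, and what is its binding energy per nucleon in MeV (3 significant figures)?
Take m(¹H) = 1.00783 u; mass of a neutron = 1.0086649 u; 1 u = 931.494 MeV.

⁶Li: Σm = 3(1.00783) + 3(1.0086649) = 6.0494847 u; Δm = 0.0343647 u; E_B = 32.011 MeV; E_B/A = 5.335 MeV
¹⁸O: Σm = 8(1.00783) + 10(1.0086649) = 18.1492890 u; Δm = 0.1501290 u; E_B = 139.84 MeV; E_B/A = 7.769 MeV
¹⁸O has the higher binding energy per nucleon, so it is the more tightly bound nucleus.

¹⁸O; 7.77 MeV/nucleon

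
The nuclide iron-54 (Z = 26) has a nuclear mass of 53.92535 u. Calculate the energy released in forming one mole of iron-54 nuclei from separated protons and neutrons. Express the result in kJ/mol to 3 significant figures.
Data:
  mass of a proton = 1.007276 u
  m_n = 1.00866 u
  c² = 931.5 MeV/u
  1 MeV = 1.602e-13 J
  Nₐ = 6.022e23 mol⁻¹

Σm = 26·m_p + 28·m_n = 26.189176 + 28.24248 = 54.431656 u
The mass defect is 54.431656 − 53.92535 = 0.506306 u.
Converting to energy: 0.506306 u × 931.5 MeV/u = 471.624 MeV
Per nucleus in joules: 471.624 MeV × 1.602e-13 J/MeV = 7.5554e-11 J
Per mole: 7.5554e-11 J × 6.022e23 mol⁻¹ = 4.5499e+13 J/mol

4.55e+10 kJ/mol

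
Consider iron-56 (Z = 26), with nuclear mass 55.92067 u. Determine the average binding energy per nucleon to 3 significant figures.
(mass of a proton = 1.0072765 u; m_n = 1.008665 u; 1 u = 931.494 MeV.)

Mass of separated nucleons = 26(1.0072765) + 30(1.008665) = 26.1891890 + 30.259950 = 56.4491390 u
Δm = 56.4491390 − 55.92067 = 0.5284690 u
Binding energy = Δm·c² = 0.5284690 × 931.494 MeV/u = 492.266 MeV
Dividing by A = 56 gives 8.790 MeV per nucleon.

8.79 MeV/nucleon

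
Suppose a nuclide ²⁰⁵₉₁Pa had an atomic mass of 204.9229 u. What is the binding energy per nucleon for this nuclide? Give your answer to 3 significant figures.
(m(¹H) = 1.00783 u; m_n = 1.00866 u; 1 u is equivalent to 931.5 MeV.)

8.07 MeV/nucleon

The nucleus contains 91 protons and 205 − 91 = 114 neutrons.
Total constituent mass: 91 × 1.00783 + 114 × 1.00866 = 206.69977 u
The mass defect is 206.69977 − 204.9229 = 1.77687 u.
Binding energy = Δm·c² = 1.77687 × 931.5 MeV/u = 1655.15 MeV
Per nucleon: 1655.15 / 205 = 8.074 MeV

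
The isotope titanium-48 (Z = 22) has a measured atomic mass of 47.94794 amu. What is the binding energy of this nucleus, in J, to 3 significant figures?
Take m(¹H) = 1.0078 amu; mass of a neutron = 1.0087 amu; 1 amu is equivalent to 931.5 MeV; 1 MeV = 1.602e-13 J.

6.71e-11 J

With 22 protons and 26 neutrons (A = 48):
Mass of separated nucleons = 22(1.0078) + 26(1.0087) = 22.1716 + 26.2262 = 48.3978 amu
The mass defect is 48.3978 − 47.94794 = 0.44986 amu.
Binding energy = Δm·c² = 0.44986 × 931.5 MeV/amu = 419.045 MeV
In joules: 419.045 MeV × 1.602e-13 J/MeV = 6.7131e-11 J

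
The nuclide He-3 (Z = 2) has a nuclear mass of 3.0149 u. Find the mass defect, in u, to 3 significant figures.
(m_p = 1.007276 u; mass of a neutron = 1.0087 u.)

With 2 protons and 1 neutrons (A = 3):
Σm = 2·m_p + 1·m_n = 2.014552 + 1.0087 = 3.023252 u
The mass defect is 3.023252 − 3.0149 = 0.008352 u.

0.00835 u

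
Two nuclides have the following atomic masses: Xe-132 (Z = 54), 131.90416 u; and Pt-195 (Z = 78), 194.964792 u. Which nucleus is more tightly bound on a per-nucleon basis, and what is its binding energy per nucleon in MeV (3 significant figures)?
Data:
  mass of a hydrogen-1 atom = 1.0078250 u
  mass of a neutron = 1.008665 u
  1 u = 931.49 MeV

Xe-132: Σm = 54(1.0078250) + 78(1.008665) = 133.0984200 u; Δm = 1.1942600 u; E_B = 1112.44 MeV; E_B/A = 8.428 MeV
Pt-195: Σm = 78(1.0078250) + 117(1.008665) = 196.6241550 u; Δm = 1.6593630 u; E_B = 1545.7 MeV; E_B/A = 7.927 MeV
Xe-132 has the higher binding energy per nucleon, so it is the more tightly bound nucleus.

Xe-132; 8.43 MeV/nucleon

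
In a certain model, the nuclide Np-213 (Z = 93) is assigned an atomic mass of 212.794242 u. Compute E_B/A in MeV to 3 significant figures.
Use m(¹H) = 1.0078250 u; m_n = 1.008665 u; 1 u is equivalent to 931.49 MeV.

8.63 MeV/nucleon

Total constituent mass: 93 × 1.0078250 + 120 × 1.008665 = 214.7675250 u
The mass defect is 214.7675250 − 212.794242 = 1.9732830 u.
Binding energy = Δm·c² = 1.9732830 × 931.49 MeV/u = 1838.09 MeV
Dividing by A = 213 gives 8.630 MeV per nucleon.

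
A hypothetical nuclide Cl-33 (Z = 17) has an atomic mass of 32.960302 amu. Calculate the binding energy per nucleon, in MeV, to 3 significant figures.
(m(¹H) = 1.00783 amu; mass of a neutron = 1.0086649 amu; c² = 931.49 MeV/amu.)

Total constituent mass: 17 × 1.00783 + 16 × 1.0086649 = 33.2717484 amu
The mass defect is 33.2717484 − 32.960302 = 0.3114464 amu.
E_B = 0.3114464 × 931.49 = 290.109 MeV
Per nucleon: 290.109 / 33 = 8.791 MeV

8.79 MeV/nucleon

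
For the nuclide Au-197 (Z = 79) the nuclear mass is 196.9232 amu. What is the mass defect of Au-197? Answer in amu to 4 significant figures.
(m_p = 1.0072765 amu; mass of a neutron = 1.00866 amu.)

1.674 amu

With 79 protons and 118 neutrons (A = 197):
Total constituent mass: 79 × 1.0072765 + 118 × 1.00866 = 198.5967235 amu
Mass defect Δm = 198.5967235 − 196.9232 = 1.6735235 amu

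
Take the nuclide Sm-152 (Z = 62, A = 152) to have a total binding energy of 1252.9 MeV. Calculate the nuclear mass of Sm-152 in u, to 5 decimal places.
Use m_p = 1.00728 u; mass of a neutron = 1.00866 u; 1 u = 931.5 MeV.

Mass defect = 1252.9 MeV / (931.5 MeV/u) = 1.3450349 u
Constituent mass = 62(1.00728) + 90(1.00866) = 153.23076 u
Nuclear mass = 153.23076 − 1.3450349 = 151.8857251 u ≈ 151.88573 u (to 5 decimal places)

151.88573 u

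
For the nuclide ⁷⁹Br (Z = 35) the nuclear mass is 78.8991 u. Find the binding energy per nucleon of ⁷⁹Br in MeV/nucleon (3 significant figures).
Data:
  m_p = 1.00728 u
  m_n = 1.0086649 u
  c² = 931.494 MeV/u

8.69 MeV/nucleon

Total constituent mass: 35 × 1.00728 + 44 × 1.0086649 = 79.6360556 u
Mass defect Δm = 79.6360556 − 78.8991 = 0.7369556 u
E_B = 0.7369556 × 931.494 = 686.470 MeV
Per nucleon: 686.470 / 79 = 8.689 MeV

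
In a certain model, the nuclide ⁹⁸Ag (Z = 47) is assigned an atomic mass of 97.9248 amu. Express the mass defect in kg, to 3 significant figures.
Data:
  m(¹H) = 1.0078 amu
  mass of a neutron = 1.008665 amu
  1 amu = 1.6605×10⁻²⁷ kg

The nucleus contains 47 protons and 98 − 47 = 51 neutrons.
Mass of separated nucleons = 47(1.0078) + 51(1.008665) = 47.3666 + 51.441915 = 98.808515 amu
Mass defect Δm = 98.808515 − 97.9248 = 0.883715 amu
In SI units: 0.883715 amu × 1.6605×10⁻²⁷ kg/amu = 1.4674e-27 kg

1.47e-27 kg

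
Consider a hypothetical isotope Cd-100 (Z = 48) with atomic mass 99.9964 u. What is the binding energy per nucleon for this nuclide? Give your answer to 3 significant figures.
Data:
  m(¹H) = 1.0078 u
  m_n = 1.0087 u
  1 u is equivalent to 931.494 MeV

7.74 MeV/nucleon

Σm = 48·m(¹H) + 52·m_n = 48.3744 + 52.4524 = 100.8268 u
The mass defect is 100.8268 − 99.9964 = 0.8304 u.
E_B = 0.8304 × 931.494 = 773.513 MeV
Per nucleon: 773.513 / 100 = 7.735 MeV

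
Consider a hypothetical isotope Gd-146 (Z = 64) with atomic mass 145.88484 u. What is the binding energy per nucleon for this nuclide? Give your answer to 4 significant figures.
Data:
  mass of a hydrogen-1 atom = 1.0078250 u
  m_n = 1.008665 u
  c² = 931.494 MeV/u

8.463 MeV/nucleon

Z = 64, so N = A − Z = 146 − 64 = 82.
Mass of separated nucleons = 64(1.0078250) + 82(1.008665) = 64.5008000 + 82.710530 = 147.2113300 u
The mass defect is 147.2113300 − 145.88484 = 1.3264900 u.
Converting to energy: 1.3264900 u × 931.494 MeV/u = 1235.62 MeV
Dividing by A = 146 gives 8.463 MeV per nucleon.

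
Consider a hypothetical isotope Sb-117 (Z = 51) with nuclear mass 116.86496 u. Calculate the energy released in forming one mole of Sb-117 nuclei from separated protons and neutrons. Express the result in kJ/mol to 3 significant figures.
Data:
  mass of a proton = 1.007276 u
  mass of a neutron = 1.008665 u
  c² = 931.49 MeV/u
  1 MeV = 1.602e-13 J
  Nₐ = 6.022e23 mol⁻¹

Σm = 51·m_p + 66·m_n = 51.371076 + 66.571890 = 117.942966 u
Mass defect Δm = 117.942966 − 116.86496 = 1.078006 u
E_B = 1.078006 × 931.49 = 1004.15 MeV
Per nucleus in joules: 1004.15 MeV × 1.602e-13 J/MeV = 1.6086e-10 J
Per mole: 1.6086e-10 J × 6.022e23 mol⁻¹ = 9.6870e+13 J/mol

9.69e+10 kJ/mol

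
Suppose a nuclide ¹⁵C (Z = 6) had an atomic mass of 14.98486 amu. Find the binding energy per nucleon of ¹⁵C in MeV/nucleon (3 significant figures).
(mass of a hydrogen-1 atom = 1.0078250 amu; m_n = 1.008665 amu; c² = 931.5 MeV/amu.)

8.70 MeV/nucleon

Z = 6, so N = A − Z = 15 − 6 = 9.
Σm = 6·m(¹H) + 9·m_n = 6.0469500 + 9.077985 = 15.1249350 amu
Mass defect Δm = 15.1249350 − 14.98486 = 0.1400750 amu
E_B = 0.1400750 × 931.5 = 130.480 MeV
Per nucleon: 130.480 / 15 = 8.699 MeV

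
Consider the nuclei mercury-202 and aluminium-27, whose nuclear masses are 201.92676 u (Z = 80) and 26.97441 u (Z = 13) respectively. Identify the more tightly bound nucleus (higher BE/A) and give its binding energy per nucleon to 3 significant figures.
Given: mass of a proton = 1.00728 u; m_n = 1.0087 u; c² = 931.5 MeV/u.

aluminium-27; 8.35 MeV/nucleon

mercury-202: Σm = 80(1.00728) + 122(1.0087) = 203.64380 u; Δm = 1.71704 u; E_B = 1599.4 MeV; E_B/A = 7.918 MeV
aluminium-27: Σm = 13(1.00728) + 14(1.0087) = 27.21644 u; Δm = 0.24203 u; E_B = 225.45 MeV; E_B/A = 8.350 MeV
aluminium-27 has the higher binding energy per nucleon, so it is the more tightly bound nucleus.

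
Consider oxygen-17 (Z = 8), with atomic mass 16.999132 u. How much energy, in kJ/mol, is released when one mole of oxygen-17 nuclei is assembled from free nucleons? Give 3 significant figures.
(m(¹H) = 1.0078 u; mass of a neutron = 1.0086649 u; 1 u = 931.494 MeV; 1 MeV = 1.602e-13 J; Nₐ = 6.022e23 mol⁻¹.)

1.27e+10 kJ/mol

Σm = 8·m(¹H) + 9·m_n = 8.0624 + 9.0779841 = 17.1403841 u
Mass defect Δm = 17.1403841 − 16.999132 = 0.1412521 u
Binding energy = Δm·c² = 0.1412521 × 931.494 MeV/u = 131.575 MeV
Per nucleus in joules: 131.575 MeV × 1.602e-13 J/MeV = 2.1078e-11 J
Per mole: 2.1078e-11 J × 6.022e23 mol⁻¹ = 1.2693e+13 J/mol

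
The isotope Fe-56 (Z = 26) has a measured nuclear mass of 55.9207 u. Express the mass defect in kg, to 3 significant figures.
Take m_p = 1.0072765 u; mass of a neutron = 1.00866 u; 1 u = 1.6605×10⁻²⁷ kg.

The nucleus contains 26 protons and 56 − 26 = 30 neutrons.
Total constituent mass: 26 × 1.0072765 + 30 × 1.00866 = 56.4489890 u
Δm = 56.4489890 − 55.9207 = 0.5282890 u
In SI units: 0.5282890 u × 1.6605×10⁻²⁷ kg/u = 8.7722e-28 kg

8.77e-28 kg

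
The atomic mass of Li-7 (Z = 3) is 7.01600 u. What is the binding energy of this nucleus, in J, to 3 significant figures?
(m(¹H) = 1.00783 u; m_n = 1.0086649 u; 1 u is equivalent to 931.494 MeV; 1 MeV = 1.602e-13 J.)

6.29e-12 J

With 3 protons and 4 neutrons (A = 7):
Total constituent mass: 3 × 1.00783 + 4 × 1.0086649 = 7.0581496 u
Mass defect Δm = 7.0581496 − 7.01600 = 0.0421496 u
E_B = 0.0421496 × 931.494 = 39.2621 MeV
In joules: 39.2621 MeV × 1.602e-13 J/MeV = 6.2898e-12 J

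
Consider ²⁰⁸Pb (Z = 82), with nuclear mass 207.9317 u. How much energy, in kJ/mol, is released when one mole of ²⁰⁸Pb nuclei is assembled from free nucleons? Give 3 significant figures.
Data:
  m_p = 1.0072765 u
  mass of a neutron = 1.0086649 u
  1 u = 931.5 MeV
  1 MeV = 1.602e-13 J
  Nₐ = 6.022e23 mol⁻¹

Σm = 82·m_p + 126·m_n = 82.5966730 + 127.0917774 = 209.6884504 u
Mass defect Δm = 209.6884504 − 207.9317 = 1.7567504 u
Converting to energy: 1.7567504 u × 931.5 MeV/u = 1636.41 MeV
Per nucleus in joules: 1636.41 MeV × 1.602e-13 J/MeV = 2.6215e-10 J
Per mole: 2.6215e-10 J × 6.022e23 mol⁻¹ = 1.5787e+14 J/mol

1.58e+11 kJ/mol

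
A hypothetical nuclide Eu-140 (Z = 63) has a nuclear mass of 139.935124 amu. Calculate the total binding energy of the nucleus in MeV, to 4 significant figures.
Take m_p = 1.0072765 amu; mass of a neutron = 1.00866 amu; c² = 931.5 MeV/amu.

1109 MeV

With 63 protons and 77 neutrons (A = 140):
Σm = 63·m_p + 77·m_n = 63.4584195 + 77.66682 = 141.1252395 amu
Δm = 141.1252395 − 139.935124 = 1.1901155 amu
Binding energy = Δm·c² = 1.1901155 × 931.5 MeV/amu = 1108.59 MeV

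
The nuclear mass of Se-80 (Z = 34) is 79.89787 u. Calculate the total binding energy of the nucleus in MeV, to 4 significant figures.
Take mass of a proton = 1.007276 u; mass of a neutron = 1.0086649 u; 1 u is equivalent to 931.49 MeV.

Z = 34, so N = A − Z = 80 − 34 = 46.
Mass of separated nucleons = 34(1.007276) + 46(1.0086649) = 34.247384 + 46.3985854 = 80.6459694 u
Mass defect Δm = 80.6459694 − 79.89787 = 0.7480994 u
Converting to energy: 0.7480994 u × 931.49 MeV/u = 696.847 MeV

696.8 MeV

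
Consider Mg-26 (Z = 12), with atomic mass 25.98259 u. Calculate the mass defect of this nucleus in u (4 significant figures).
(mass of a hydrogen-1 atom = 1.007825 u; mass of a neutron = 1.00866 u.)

Σm = 12·m(¹H) + 14·m_n = 12.093900 + 14.12124 = 26.215140 u
Mass defect Δm = 26.215140 − 25.98259 = 0.232550 u

0.2326 u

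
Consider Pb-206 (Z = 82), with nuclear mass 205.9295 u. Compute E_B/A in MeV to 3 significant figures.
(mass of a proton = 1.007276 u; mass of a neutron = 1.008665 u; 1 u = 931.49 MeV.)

7.88 MeV/nucleon

Total constituent mass: 82 × 1.007276 + 124 × 1.008665 = 207.671092 u
Δm = 207.671092 − 205.9295 = 1.741592 u
Binding energy = Δm·c² = 1.741592 × 931.49 MeV/u = 1622.28 MeV
BE/A = 1622.28 MeV / 206 = 7.875 MeV/nucleon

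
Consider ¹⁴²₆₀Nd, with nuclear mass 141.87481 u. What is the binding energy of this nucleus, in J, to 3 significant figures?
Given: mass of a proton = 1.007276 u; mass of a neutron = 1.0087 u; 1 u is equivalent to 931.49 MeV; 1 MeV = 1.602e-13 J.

The nucleus contains 60 protons and 142 − 60 = 82 neutrons.
Σm = 60·m_p + 82·m_n = 60.436560 + 82.7134 = 143.149960 u
Δm = 143.149960 − 141.87481 = 1.275150 u
Binding energy = Δm·c² = 1.275150 × 931.49 MeV/u = 1187.79 MeV
In joules: 1187.79 MeV × 1.602e-13 J/MeV = 1.9028e-10 J

1.90e-10 J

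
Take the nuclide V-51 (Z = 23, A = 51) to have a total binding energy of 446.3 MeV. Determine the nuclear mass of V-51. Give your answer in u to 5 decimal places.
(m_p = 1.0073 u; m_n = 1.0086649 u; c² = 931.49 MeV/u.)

Mass defect = 446.3 MeV / (931.49 MeV/u) = 0.4791248 u
Constituent mass = 23(1.0073) + 28(1.0086649) = 51.4105172 u
Nuclear mass = 51.4105172 − 0.4791248 = 50.9313924 u ≈ 50.93139 u (to 5 decimal places)

50.93139 u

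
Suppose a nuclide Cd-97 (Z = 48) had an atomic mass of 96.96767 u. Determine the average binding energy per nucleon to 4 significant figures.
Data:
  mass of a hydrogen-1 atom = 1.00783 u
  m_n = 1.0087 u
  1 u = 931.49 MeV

8.013 MeV/nucleon

With 48 protons and 49 neutrons (A = 97):
Mass of separated nucleons = 48(1.00783) + 49(1.0087) = 48.37584 + 49.4263 = 97.80214 u
Mass defect Δm = 97.80214 − 96.96767 = 0.83447 u
Converting to energy: 0.83447 u × 931.49 MeV/u = 777.300 MeV
BE/A = 777.300 MeV / 97 = 8.013 MeV/nucleon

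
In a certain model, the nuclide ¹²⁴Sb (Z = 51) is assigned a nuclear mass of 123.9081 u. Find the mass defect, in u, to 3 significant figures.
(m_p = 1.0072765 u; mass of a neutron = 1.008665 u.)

1.10 u

Mass of separated nucleons = 51(1.0072765) + 73(1.008665) = 51.3711015 + 73.632545 = 125.0036465 u
The mass defect is 125.0036465 − 123.9081 = 1.0955465 u.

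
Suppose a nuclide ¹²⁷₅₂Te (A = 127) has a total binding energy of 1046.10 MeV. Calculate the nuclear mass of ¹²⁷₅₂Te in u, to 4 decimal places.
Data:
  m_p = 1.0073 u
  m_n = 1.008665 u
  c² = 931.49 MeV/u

Mass defect = 1046.10 MeV / (931.49 MeV/u) = 1.123039 u
Constituent mass = 52(1.0073) + 75(1.008665) = 128.029475 u
Nuclear mass = 128.029475 − 1.123039 = 126.906436 u ≈ 126.9064 u (to 4 decimal places)

126.9064 u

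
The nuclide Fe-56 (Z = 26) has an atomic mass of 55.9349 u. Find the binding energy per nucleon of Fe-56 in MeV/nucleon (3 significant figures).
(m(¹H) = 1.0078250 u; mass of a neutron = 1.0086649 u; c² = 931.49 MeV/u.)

8.79 MeV/nucleon

The nucleus contains 26 protons and 56 − 26 = 30 neutrons.
Σm = 26·m(¹H) + 30·m_n = 26.2034500 + 30.2599470 = 56.4633970 u
Δm = 56.4633970 − 55.9349 = 0.5284970 u
Binding energy = Δm·c² = 0.5284970 × 931.49 MeV/u = 492.290 MeV
Dividing by A = 56 gives 8.791 MeV per nucleon.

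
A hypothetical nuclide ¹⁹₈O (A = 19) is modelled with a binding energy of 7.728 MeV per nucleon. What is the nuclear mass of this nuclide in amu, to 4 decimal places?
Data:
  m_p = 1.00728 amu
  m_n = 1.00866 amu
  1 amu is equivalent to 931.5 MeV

Total binding energy = 19 × 7.728 = 146.832 MeV
Mass defect = 146.832 MeV / (931.5 MeV/amu) = 0.157630 amu
Constituent mass = 8(1.00728) + 11(1.00866) = 19.15350 amu
Nuclear mass = 19.15350 − 0.157630 = 18.995870 amu ≈ 18.9959 amu (to 4 decimal places)

18.9959 amu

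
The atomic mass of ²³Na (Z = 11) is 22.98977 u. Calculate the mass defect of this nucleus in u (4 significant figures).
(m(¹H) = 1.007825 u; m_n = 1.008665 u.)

0.2003 u

Mass of separated nucleons = 11(1.007825) + 12(1.008665) = 11.086075 + 12.103980 = 23.190055 u
Mass defect Δm = 23.190055 − 22.98977 = 0.200285 u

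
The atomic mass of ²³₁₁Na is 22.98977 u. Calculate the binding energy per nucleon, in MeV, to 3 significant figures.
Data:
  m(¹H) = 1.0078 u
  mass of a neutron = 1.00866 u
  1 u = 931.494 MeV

8.10 MeV/nucleon

Total constituent mass: 11 × 1.0078 + 12 × 1.00866 = 23.18972 u
The mass defect is 23.18972 − 22.98977 = 0.19995 u.
Converting to energy: 0.19995 u × 931.494 MeV/u = 186.252 MeV
BE/A = 186.252 MeV / 23 = 8.098 MeV/nucleon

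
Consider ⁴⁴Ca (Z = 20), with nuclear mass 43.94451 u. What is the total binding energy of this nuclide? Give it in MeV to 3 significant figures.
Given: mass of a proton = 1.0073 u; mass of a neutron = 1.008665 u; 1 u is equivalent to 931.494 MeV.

381 MeV

The nucleus contains 20 protons and 44 − 20 = 24 neutrons.
Σm = 20·m_p + 24·m_n = 20.1460 + 24.207960 = 44.353960 u
The mass defect is 44.353960 − 43.94451 = 0.409450 u.
E_B = 0.409450 × 931.494 = 381.400 MeV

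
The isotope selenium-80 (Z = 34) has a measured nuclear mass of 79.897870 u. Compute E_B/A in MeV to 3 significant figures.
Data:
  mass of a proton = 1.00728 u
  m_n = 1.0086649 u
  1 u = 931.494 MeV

Mass of separated nucleons = 34(1.00728) + 46(1.0086649) = 34.24752 + 46.3985854 = 80.6461054 u
Δm = 80.6461054 − 79.897870 = 0.7482354 u
Binding energy = Δm·c² = 0.7482354 × 931.494 MeV/u = 696.977 MeV
Dividing by A = 80 gives 8.712 MeV per nucleon.

8.71 MeV/nucleon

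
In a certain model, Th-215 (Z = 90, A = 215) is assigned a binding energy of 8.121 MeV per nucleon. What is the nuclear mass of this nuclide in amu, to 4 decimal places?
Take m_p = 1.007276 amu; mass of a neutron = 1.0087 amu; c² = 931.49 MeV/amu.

Total binding energy = 215 × 8.121 = 1746.015 MeV
Mass defect = 1746.015 MeV / (931.49 MeV/amu) = 1.874432 amu
Constituent mass = 90(1.007276) + 125(1.0087) = 216.742340 amu
Nuclear mass = 216.742340 − 1.874432 = 214.867908 amu ≈ 214.8679 amu (to 4 decimal places)

214.8679 amu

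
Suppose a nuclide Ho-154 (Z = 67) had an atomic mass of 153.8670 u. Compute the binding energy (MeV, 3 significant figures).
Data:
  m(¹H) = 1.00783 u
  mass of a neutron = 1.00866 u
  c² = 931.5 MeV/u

The nucleus contains 67 protons and 154 − 67 = 87 neutrons.
Mass of separated nucleons = 67(1.00783) + 87(1.00866) = 67.52461 + 87.75342 = 155.27803 u
Δm = 155.27803 − 153.8670 = 1.41103 u
Binding energy = Δm·c² = 1.41103 × 931.5 MeV/u = 1314.37 MeV

1310 MeV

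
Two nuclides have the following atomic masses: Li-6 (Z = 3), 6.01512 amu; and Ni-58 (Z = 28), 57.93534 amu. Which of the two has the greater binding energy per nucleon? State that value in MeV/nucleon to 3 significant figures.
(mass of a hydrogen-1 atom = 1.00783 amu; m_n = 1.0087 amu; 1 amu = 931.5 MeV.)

Ni-58; 8.75 MeV/nucleon

Li-6: Σm = 3(1.00783) + 3(1.0087) = 6.04959 amu; Δm = 0.03447 amu; E_B = 32.1088 MeV; E_B/A = 5.351 MeV
Ni-58: Σm = 28(1.00783) + 30(1.0087) = 58.48024 amu; Δm = 0.54490 amu; E_B = 507.57 MeV; E_B/A = 8.751 MeV
Ni-58 has the higher binding energy per nucleon, so it is the more tightly bound nucleus.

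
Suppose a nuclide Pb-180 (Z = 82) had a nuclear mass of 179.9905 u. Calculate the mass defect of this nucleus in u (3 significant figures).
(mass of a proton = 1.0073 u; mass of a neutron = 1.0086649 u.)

Z = 82, so N = A − Z = 180 − 82 = 98.
Σm = 82·m_p + 98·m_n = 82.5986 + 98.8491602 = 181.4477602 u
Δm = 181.4477602 − 179.9905 = 1.4572602 u

1.46 u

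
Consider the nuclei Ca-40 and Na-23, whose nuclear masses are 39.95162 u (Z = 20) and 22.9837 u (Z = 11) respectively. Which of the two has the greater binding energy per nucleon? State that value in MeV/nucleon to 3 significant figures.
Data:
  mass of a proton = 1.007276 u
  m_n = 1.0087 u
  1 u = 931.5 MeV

Ca-40; 8.57 MeV/nucleon

Ca-40: Σm = 20(1.007276) + 20(1.0087) = 40.319520 u; Δm = 0.367900 u; E_B = 342.699 MeV; E_B/A = 8.567 MeV
Na-23: Σm = 11(1.007276) + 12(1.0087) = 23.184436 u; Δm = 0.200736 u; E_B = 186.99 MeV; E_B/A = 8.130 MeV
Ca-40 has the higher binding energy per nucleon, so it is the more tightly bound nucleus.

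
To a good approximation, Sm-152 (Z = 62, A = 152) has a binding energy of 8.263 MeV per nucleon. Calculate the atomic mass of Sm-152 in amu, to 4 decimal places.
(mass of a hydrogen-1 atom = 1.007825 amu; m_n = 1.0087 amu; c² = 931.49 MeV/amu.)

Total binding energy = 152 × 8.263 = 1255.976 MeV
Mass defect = 1255.976 MeV / (931.49 MeV/amu) = 1.348352 amu
Constituent mass = 62(1.007825) + 90(1.0087) = 153.268150 amu
Atomic mass = 153.268150 − 1.348352 = 151.919798 amu ≈ 151.9198 amu (to 4 decimal places)

151.9198 amu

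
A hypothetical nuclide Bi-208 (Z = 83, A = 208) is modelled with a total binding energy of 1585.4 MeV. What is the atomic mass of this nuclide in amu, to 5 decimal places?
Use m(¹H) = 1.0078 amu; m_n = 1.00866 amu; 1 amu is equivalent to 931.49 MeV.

208.02790 amu

Mass defect = 1585.4 MeV / (931.49 MeV/amu) = 1.7020043 amu
Constituent mass = 83(1.0078) + 125(1.00866) = 209.72990 amu
Atomic mass = 209.72990 − 1.7020043 = 208.0278957 amu ≈ 208.02790 amu (to 5 decimal places)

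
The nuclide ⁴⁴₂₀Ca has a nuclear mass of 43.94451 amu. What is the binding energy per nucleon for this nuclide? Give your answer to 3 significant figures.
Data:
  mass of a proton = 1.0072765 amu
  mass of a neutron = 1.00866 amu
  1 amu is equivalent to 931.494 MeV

8.66 MeV/nucleon

The nucleus contains 20 protons and 44 − 20 = 24 neutrons.
Total constituent mass: 20 × 1.0072765 + 24 × 1.00866 = 44.3533700 amu
Δm = 44.3533700 − 43.94451 = 0.4088600 amu
Converting to energy: 0.4088600 amu × 931.494 MeV/amu = 380.851 MeV
Dividing by A = 44 gives 8.656 MeV per nucleon.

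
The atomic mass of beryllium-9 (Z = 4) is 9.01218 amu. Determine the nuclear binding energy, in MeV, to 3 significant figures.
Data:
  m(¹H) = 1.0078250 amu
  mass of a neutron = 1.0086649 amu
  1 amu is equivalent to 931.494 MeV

58.2 MeV

Z = 4, so N = A − Z = 9 − 4 = 5.
Σm = 4·m(¹H) + 5·m_n = 4.0313000 + 5.0433245 = 9.0746245 amu
Δm = 9.0746245 − 9.01218 = 0.0624445 amu
Binding energy = Δm·c² = 0.0624445 × 931.494 MeV/amu = 58.1667 MeV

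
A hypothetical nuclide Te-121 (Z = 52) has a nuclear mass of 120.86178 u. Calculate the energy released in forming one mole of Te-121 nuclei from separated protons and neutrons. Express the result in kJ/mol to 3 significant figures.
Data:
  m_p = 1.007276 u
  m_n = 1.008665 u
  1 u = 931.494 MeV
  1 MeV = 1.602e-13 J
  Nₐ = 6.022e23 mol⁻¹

With 52 protons and 69 neutrons (A = 121):
Σm = 52·m_p + 69·m_n = 52.378352 + 69.597885 = 121.976237 u
Mass defect Δm = 121.976237 − 120.86178 = 1.114457 u
E_B = 1.114457 × 931.494 = 1038.11 MeV
Per nucleus in joules: 1038.11 MeV × 1.602e-13 J/MeV = 1.6631e-10 J
Per mole: 1.6631e-10 J × 6.022e23 mol⁻¹ = 1.0015e+14 J/mol

1.00e+11 kJ/mol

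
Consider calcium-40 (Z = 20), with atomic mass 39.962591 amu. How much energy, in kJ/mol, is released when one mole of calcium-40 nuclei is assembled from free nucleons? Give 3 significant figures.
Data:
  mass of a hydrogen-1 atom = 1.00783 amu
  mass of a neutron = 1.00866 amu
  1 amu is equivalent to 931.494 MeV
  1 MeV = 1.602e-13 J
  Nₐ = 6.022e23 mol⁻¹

3.30e+10 kJ/mol

With 20 protons and 20 neutrons (A = 40):
Σm = 20·m(¹H) + 20·m_n = 20.15660 + 20.17320 = 40.32980 amu
Δm = 40.32980 − 39.962591 = 0.367209 amu
Binding energy = Δm·c² = 0.367209 × 931.494 MeV/amu = 342.053 MeV
Per nucleus in joules: 342.053 MeV × 1.602e-13 J/MeV = 5.4797e-11 J
Per mole: 5.4797e-11 J × 6.022e23 mol⁻¹ = 3.2999e+13 J/mol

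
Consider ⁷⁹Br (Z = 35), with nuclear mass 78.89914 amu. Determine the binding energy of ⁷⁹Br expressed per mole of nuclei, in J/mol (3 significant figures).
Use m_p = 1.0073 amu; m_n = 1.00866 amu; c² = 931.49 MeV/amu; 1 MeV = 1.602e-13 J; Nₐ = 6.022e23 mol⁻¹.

Mass of separated nucleons = 35(1.0073) + 44(1.00866) = 35.2555 + 44.38104 = 79.63654 amu
Mass defect Δm = 79.63654 − 78.89914 = 0.73740 amu
Converting to energy: 0.73740 amu × 931.49 MeV/amu = 686.881 MeV
Per nucleus in joules: 686.881 MeV × 1.602e-13 J/MeV = 1.1004e-10 J
Per mole: 1.1004e-10 J × 6.022e23 mol⁻¹ = 6.6266e+13 J/mol

6.63e+13 J/mol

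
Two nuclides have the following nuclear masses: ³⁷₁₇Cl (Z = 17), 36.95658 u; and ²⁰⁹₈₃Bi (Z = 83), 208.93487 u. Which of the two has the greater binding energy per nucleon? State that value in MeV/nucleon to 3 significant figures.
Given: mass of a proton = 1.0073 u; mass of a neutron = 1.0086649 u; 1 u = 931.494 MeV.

³⁷₁₇Cl: Σm = 17(1.0073) + 20(1.0086649) = 37.2973980 u; Δm = 0.3408180 u; E_B = 317.47 MeV; E_B/A = 8.580 MeV
²⁰⁹₈₃Bi: Σm = 83(1.0073) + 126(1.0086649) = 210.6976774 u; Δm = 1.7628074 u; E_B = 1642.04 MeV; E_B/A = 7.857 MeV
³⁷₁₇Cl has the higher binding energy per nucleon, so it is the more tightly bound nucleus.

³⁷₁₇Cl; 8.58 MeV/nucleon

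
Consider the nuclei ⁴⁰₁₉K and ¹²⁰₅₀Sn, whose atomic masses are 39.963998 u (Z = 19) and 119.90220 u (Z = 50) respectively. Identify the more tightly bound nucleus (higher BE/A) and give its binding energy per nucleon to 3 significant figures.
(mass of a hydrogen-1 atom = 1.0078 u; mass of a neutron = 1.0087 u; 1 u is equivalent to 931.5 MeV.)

⁴⁰₁₉K; 8.54 MeV/nucleon

⁴⁰₁₉K: Σm = 19(1.0078) + 21(1.0087) = 40.3309 u; Δm = 0.366902 u; E_B = 341.77 MeV; E_B/A = 8.544 MeV
¹²⁰₅₀Sn: Σm = 50(1.0078) + 70(1.0087) = 120.9990 u; Δm = 1.09680 u; E_B = 1021.7 MeV; E_B/A = 8.514 MeV
⁴⁰₁₉K has the higher binding energy per nucleon, so it is the more tightly bound nucleus.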